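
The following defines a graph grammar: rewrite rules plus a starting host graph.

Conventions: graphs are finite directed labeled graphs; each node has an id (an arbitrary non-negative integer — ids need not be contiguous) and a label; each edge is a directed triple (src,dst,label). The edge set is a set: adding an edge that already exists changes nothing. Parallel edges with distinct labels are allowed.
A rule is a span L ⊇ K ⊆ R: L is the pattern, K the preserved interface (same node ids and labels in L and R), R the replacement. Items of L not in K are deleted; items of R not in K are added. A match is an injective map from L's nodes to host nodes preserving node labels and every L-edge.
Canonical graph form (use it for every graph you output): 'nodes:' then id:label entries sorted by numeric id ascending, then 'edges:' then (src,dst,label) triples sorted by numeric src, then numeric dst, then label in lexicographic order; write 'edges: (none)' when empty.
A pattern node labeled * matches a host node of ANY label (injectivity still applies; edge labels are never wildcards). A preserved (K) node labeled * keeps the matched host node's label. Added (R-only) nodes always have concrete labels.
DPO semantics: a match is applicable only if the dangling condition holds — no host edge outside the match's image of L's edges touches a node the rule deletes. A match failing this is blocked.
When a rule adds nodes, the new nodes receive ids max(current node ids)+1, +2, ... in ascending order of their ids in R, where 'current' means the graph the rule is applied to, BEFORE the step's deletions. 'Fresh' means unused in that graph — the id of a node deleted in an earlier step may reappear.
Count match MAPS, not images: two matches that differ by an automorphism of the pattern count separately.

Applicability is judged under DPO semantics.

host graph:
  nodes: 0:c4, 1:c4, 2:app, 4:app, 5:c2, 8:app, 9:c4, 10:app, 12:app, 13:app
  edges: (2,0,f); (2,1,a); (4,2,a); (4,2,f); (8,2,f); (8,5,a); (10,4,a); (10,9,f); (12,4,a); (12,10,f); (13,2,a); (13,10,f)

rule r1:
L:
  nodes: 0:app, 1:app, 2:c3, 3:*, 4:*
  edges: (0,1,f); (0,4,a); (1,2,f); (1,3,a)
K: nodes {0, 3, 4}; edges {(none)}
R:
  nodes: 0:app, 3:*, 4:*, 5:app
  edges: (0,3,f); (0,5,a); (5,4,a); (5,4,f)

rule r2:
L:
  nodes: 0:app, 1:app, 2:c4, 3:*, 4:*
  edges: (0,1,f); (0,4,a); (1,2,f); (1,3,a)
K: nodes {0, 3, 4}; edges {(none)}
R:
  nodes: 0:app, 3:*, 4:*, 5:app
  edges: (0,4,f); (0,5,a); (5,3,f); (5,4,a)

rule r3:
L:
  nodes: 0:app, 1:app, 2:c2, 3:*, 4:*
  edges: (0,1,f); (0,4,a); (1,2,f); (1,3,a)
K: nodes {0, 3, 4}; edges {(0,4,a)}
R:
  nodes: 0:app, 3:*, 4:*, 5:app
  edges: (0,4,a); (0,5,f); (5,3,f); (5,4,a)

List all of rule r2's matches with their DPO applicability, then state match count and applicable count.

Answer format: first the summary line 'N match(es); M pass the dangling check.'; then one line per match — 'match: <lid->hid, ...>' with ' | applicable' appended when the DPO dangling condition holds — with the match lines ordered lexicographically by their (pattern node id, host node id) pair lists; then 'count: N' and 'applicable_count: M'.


2 match(es); 0 pass the dangling check.
match: 0->8, 1->2, 2->0, 3->1, 4->5
match: 0->13, 1->10, 2->9, 3->4, 4->2
count: 2
applicable_count: 0


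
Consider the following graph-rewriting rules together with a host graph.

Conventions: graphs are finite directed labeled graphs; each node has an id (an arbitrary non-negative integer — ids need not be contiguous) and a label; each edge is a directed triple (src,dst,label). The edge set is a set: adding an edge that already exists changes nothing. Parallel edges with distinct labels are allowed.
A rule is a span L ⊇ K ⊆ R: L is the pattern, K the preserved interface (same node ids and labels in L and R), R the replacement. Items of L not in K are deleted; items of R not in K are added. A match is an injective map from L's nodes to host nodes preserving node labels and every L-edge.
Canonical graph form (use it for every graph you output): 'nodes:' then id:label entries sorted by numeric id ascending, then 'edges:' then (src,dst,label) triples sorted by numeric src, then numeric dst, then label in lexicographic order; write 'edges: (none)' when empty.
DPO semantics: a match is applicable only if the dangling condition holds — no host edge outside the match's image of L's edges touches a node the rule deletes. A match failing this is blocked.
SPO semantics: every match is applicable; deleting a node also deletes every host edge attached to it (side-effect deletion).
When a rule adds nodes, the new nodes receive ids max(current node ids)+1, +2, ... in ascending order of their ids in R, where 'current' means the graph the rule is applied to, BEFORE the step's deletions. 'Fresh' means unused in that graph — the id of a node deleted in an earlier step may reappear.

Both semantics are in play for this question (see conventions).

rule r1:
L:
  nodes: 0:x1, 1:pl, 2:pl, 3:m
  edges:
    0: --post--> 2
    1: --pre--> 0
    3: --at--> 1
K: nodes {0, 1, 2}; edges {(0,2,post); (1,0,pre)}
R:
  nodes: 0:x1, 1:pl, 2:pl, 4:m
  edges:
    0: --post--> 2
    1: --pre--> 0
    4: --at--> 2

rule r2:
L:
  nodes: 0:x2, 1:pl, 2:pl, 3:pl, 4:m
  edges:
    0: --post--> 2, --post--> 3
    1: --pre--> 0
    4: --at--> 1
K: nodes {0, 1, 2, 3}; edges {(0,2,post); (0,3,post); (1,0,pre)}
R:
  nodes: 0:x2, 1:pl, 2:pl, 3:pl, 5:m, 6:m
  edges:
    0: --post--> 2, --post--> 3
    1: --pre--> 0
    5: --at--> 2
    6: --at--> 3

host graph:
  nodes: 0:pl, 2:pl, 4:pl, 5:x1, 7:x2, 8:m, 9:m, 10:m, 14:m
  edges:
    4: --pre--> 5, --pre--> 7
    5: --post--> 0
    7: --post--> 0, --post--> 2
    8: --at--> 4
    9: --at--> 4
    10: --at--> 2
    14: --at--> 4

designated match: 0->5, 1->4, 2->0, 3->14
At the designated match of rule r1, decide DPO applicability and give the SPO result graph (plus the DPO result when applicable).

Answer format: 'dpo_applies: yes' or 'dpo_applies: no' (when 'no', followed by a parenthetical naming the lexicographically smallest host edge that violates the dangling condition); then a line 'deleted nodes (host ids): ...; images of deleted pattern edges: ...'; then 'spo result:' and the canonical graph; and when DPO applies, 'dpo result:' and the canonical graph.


dpo_applies: yes
deleted nodes (host ids): 14; images of deleted pattern edges: (14,4,at)
spo result:
nodes: 0:pl, 2:pl, 4:pl, 5:x1, 7:x2, 8:m, 9:m, 10:m, 15:m
edges: (4,5,pre); (4,7,pre); (5,0,post); (7,0,post); (7,2,post); (8,4,at); (9,4,at); (10,2,at); (15,0,at)
dpo result:
nodes: 0:pl, 2:pl, 4:pl, 5:x1, 7:x2, 8:m, 9:m, 10:m, 15:m
edges: (4,5,pre); (4,7,pre); (5,0,post); (7,0,post); (7,2,post); (8,4,at); (9,4,at); (10,2,at); (15,0,at)


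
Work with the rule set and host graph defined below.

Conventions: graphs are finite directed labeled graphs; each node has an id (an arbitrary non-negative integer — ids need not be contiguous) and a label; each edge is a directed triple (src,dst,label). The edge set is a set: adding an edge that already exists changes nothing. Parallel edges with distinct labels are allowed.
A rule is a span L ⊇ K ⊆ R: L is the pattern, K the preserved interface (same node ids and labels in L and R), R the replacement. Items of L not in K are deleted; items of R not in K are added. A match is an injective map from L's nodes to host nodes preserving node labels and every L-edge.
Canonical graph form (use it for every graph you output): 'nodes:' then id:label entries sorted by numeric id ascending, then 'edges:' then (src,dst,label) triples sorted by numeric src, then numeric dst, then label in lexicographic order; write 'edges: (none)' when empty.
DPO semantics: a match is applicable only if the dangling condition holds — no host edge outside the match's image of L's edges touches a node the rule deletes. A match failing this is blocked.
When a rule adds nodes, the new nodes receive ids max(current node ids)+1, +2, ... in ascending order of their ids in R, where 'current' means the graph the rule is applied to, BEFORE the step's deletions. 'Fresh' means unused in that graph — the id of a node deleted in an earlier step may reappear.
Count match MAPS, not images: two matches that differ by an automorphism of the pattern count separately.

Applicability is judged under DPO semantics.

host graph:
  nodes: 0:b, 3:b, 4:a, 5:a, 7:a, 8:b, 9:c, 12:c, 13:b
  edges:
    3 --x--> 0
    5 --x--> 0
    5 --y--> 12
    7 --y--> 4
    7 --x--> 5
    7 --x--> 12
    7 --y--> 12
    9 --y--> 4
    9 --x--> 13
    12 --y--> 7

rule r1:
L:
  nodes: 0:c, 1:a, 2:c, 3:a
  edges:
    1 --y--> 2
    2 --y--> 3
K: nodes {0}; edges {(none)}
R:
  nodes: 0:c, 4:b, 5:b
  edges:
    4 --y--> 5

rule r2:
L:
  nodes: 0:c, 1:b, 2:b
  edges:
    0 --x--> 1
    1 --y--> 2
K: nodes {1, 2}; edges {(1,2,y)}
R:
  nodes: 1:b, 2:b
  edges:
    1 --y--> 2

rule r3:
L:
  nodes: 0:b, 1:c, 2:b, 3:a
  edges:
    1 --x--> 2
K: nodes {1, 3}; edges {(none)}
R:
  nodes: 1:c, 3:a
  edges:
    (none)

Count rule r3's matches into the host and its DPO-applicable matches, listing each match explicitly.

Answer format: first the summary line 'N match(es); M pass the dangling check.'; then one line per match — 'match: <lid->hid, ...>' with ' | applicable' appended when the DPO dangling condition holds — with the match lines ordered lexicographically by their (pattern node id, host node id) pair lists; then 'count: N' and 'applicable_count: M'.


9 match(es); 3 pass the dangling check.
match: 0->0, 1->9, 2->13, 3->4
match: 0->0, 1->9, 2->13, 3->5
match: 0->0, 1->9, 2->13, 3->7
match: 0->3, 1->9, 2->13, 3->4
match: 0->3, 1->9, 2->13, 3->5
match: 0->3, 1->9, 2->13, 3->7
match: 0->8, 1->9, 2->13, 3->4 | applicable
match: 0->8, 1->9, 2->13, 3->5 | applicable
match: 0->8, 1->9, 2->13, 3->7 | applicable
count: 9
applicable_count: 3


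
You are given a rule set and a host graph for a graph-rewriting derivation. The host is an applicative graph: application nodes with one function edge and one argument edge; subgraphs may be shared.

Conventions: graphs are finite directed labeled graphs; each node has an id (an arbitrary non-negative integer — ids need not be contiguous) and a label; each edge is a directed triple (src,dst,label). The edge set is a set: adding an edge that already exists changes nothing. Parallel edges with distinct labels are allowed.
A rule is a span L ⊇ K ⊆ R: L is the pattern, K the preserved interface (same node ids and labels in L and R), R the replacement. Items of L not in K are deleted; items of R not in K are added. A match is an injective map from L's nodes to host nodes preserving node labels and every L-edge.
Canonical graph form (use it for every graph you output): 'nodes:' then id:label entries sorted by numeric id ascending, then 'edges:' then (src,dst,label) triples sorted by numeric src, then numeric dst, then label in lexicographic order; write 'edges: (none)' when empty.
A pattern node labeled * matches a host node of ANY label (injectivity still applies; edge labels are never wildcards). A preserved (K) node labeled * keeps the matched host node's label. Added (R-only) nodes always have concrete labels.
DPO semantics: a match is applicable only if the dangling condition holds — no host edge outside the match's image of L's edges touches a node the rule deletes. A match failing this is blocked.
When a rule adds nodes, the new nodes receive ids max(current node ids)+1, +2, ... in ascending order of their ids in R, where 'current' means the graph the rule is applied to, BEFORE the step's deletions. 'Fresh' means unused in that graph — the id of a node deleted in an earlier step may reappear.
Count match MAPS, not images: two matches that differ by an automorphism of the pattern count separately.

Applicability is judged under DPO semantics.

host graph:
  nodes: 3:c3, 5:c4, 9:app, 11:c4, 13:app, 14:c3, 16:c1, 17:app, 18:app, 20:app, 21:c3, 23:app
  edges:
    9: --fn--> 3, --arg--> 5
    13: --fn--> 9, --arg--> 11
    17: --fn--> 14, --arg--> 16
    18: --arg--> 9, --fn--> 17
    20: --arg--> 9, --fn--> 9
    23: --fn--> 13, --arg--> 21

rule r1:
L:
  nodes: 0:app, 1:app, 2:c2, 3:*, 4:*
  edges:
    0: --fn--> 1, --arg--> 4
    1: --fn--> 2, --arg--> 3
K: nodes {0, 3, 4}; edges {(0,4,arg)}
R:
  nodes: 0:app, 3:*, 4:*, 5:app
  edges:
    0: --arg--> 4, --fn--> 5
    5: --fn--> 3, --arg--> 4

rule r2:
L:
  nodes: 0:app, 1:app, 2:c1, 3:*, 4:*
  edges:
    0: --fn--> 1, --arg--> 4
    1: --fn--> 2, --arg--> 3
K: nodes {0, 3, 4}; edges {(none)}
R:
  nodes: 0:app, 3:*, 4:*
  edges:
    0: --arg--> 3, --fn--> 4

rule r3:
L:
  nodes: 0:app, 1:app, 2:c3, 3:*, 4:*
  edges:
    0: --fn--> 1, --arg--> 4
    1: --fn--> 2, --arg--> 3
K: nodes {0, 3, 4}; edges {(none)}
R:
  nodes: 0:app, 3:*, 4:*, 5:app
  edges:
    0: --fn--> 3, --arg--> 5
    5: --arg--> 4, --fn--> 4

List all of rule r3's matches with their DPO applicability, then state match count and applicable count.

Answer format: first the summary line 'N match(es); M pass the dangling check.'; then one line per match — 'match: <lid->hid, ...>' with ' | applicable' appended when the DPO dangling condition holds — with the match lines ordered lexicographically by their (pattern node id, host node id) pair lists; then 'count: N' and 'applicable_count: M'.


2 match(es); 1 pass the dangling check.
match: 0->13, 1->9, 2->3, 3->5, 4->11
match: 0->18, 1->17, 2->14, 3->16, 4->9 | applicable
count: 2
applicable_count: 1


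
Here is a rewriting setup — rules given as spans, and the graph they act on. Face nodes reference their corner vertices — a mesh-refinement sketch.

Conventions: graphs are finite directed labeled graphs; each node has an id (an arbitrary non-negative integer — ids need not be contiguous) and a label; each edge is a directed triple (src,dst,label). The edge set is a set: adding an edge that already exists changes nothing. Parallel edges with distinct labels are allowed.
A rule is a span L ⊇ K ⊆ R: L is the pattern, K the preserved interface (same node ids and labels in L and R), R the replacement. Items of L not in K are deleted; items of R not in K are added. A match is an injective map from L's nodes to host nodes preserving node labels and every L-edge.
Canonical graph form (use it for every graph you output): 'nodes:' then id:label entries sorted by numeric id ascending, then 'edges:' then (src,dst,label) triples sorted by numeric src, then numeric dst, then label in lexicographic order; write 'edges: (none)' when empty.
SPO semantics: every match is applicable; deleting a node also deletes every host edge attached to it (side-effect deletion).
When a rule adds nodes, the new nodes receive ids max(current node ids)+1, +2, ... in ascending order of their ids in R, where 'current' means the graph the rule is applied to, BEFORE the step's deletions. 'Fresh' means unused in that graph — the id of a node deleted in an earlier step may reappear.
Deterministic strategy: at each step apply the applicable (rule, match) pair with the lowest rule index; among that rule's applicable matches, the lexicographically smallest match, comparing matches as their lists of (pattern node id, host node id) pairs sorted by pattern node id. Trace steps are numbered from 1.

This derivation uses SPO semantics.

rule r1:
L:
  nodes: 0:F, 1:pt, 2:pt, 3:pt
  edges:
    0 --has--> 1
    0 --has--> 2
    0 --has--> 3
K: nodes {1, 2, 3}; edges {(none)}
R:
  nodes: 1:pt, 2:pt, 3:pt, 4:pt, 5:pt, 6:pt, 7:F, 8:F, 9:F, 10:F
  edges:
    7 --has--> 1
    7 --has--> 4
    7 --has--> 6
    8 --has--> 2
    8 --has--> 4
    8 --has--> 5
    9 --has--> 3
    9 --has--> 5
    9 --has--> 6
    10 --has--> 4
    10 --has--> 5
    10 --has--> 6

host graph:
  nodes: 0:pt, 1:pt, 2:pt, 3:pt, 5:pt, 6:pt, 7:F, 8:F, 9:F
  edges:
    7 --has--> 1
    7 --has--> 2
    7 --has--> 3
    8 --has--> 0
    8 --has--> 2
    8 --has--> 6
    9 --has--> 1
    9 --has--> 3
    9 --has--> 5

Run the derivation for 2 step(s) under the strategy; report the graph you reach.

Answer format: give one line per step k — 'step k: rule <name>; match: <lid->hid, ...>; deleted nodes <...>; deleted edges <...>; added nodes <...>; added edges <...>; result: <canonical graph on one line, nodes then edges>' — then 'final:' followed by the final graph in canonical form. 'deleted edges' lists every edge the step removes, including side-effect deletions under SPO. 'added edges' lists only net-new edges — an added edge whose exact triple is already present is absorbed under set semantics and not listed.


step 1: rule r1; match: 0->7, 1->1, 2->2, 3->3; deleted nodes 7; deleted edges (7,1,has); (7,2,has); (7,3,has); added nodes 10, 11, 12, 13, 14, 15, 16; added edges (13,1,has); (13,10,has); (13,12,has); (14,2,has); (14,10,has); (14,11,has); (15,3,has); (15,11,has); (15,12,has); (16,10,has); (16,11,has); (16,12,has); result: nodes: 0:pt, 1:pt, 2:pt, 3:pt, 5:pt, 6:pt, 8:F, 9:F, 10:pt, 11:pt, 12:pt, 13:F, 14:F, 15:F, 16:F edges: (8,0,has); (8,2,has); (8,6,has); (9,1,has); (9,3,has); (9,5,has); (13,1,has); (13,10,has); (13,12,has); (14,2,has); (14,10,has); (14,11,has); (15,3,has); (15,11,has); (15,12,has); (16,10,has); (16,11,has); (16,12,has)
step 2: rule r1; match: 0->8, 1->0, 2->2, 3->6; deleted nodes 8; deleted edges (8,0,has); (8,2,has); (8,6,has); added nodes 17, 18, 19, 20, 21, 22, 23; added edges (20,0,has); (20,17,has); (20,19,has); (21,2,has); (21,17,has); (21,18,has); (22,6,has); (22,18,has); (22,19,has); (23,17,has); (23,18,has); (23,19,has); result: nodes: 0:pt, 1:pt, 2:pt, 3:pt, 5:pt, 6:pt, 9:F, 10:pt, 11:pt, 12:pt, 13:F, 14:F, 15:F, 16:F, 17:pt, 18:pt, 19:pt, 20:F, 21:F, 22:F, 23:F edges: (9,1,has); (9,3,has); (9,5,has); (13,1,has); (13,10,has); (13,12,has); (14,2,has); (14,10,has); (14,11,has); (15,3,has); (15,11,has); (15,12,has); (16,10,has); (16,11,has); (16,12,has); (20,0,has); (20,17,has); (20,19,has); (21,2,has); (21,17,has); (21,18,has); (22,6,has); (22,18,has); (22,19,has); (23,17,has); (23,18,has); (23,19,has)
final:
nodes: 0:pt, 1:pt, 2:pt, 3:pt, 5:pt, 6:pt, 9:F, 10:pt, 11:pt, 12:pt, 13:F, 14:F, 15:F, 16:F, 17:pt, 18:pt, 19:pt, 20:F, 21:F, 22:F, 23:F
edges: (9,1,has); (9,3,has); (9,5,has); (13,1,has); (13,10,has); (13,12,has); (14,2,has); (14,10,has); (14,11,has); (15,3,has); (15,11,has); (15,12,has); (16,10,has); (16,11,has); (16,12,has); (20,0,has); (20,17,has); (20,19,has); (21,2,has); (21,17,has); (21,18,has); (22,6,has); (22,18,has); (22,19,has); (23,17,has); (23,18,has); (23,19,has)


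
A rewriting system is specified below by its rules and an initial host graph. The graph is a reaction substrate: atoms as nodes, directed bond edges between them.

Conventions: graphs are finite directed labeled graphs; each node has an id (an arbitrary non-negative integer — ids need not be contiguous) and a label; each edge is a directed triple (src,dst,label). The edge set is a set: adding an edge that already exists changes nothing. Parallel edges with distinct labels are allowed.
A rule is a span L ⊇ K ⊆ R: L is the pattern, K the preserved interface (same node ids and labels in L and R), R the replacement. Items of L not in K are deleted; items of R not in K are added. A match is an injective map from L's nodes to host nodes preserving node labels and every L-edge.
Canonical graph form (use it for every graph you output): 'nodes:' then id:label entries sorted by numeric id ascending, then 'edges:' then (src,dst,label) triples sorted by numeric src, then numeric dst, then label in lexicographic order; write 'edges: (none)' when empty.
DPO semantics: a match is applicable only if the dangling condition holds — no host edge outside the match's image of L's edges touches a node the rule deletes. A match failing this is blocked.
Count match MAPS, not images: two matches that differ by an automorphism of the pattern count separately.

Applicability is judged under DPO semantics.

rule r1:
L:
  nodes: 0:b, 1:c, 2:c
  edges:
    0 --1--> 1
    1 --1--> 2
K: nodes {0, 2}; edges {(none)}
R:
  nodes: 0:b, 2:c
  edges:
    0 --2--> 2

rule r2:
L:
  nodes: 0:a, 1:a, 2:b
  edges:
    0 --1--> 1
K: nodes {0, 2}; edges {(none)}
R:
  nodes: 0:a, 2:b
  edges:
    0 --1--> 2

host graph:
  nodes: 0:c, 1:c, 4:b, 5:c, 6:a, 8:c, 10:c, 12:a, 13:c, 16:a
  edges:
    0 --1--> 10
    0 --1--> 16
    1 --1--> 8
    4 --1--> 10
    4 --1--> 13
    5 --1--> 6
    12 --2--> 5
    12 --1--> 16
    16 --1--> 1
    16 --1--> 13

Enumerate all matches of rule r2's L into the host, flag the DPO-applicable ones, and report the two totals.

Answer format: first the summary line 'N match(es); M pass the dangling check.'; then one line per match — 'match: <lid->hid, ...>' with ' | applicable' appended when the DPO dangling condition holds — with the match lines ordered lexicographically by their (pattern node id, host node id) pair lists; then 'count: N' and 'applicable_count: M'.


1 match(es); 0 pass the dangling check.
match: 0->12, 1->16, 2->4
count: 1
applicable_count: 0


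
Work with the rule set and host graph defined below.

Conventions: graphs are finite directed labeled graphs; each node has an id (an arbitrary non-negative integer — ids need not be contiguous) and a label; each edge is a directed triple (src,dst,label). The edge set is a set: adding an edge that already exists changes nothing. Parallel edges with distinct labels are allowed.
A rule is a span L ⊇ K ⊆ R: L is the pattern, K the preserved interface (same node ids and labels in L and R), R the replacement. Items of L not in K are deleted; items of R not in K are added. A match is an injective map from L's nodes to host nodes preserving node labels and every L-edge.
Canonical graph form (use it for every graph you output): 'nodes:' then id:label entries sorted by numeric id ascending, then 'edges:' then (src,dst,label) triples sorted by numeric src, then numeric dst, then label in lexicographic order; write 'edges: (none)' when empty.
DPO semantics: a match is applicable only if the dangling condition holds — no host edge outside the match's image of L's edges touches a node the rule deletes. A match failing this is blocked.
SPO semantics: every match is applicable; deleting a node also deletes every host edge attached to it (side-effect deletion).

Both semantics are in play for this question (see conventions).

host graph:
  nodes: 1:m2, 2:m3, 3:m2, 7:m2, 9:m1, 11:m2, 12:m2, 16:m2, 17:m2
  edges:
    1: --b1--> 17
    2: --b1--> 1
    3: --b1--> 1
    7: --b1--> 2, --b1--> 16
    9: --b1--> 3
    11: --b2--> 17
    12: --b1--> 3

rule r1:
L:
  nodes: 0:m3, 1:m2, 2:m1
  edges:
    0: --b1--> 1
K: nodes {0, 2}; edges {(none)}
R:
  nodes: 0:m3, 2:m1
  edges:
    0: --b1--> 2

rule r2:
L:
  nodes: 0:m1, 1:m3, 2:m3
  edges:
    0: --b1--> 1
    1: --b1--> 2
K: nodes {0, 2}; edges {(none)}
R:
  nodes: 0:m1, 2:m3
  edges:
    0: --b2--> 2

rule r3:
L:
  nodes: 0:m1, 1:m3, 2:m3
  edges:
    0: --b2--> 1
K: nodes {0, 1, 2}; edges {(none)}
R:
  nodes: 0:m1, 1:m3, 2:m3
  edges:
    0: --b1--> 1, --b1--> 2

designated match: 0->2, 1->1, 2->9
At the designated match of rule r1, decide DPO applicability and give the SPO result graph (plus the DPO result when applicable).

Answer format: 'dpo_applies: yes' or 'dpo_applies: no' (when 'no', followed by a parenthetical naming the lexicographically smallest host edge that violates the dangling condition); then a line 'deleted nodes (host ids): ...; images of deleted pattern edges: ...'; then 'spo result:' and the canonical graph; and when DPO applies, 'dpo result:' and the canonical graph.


dpo_applies: no
(the rule deletes node 1, which keeps host edge (1,17,b1) outside the match image — the dangling condition fails, DPO blocks; SPO proceeds and side-deletes such edges)
deleted nodes (host ids): 1; images of deleted pattern edges: (2,1,b1)
spo result:
nodes: 2:m3, 3:m2, 7:m2, 9:m1, 11:m2, 12:m2, 16:m2, 17:m2
edges: (2,9,b1); (7,2,b1); (7,16,b1); (9,3,b1); (11,17,b2); (12,3,b1)


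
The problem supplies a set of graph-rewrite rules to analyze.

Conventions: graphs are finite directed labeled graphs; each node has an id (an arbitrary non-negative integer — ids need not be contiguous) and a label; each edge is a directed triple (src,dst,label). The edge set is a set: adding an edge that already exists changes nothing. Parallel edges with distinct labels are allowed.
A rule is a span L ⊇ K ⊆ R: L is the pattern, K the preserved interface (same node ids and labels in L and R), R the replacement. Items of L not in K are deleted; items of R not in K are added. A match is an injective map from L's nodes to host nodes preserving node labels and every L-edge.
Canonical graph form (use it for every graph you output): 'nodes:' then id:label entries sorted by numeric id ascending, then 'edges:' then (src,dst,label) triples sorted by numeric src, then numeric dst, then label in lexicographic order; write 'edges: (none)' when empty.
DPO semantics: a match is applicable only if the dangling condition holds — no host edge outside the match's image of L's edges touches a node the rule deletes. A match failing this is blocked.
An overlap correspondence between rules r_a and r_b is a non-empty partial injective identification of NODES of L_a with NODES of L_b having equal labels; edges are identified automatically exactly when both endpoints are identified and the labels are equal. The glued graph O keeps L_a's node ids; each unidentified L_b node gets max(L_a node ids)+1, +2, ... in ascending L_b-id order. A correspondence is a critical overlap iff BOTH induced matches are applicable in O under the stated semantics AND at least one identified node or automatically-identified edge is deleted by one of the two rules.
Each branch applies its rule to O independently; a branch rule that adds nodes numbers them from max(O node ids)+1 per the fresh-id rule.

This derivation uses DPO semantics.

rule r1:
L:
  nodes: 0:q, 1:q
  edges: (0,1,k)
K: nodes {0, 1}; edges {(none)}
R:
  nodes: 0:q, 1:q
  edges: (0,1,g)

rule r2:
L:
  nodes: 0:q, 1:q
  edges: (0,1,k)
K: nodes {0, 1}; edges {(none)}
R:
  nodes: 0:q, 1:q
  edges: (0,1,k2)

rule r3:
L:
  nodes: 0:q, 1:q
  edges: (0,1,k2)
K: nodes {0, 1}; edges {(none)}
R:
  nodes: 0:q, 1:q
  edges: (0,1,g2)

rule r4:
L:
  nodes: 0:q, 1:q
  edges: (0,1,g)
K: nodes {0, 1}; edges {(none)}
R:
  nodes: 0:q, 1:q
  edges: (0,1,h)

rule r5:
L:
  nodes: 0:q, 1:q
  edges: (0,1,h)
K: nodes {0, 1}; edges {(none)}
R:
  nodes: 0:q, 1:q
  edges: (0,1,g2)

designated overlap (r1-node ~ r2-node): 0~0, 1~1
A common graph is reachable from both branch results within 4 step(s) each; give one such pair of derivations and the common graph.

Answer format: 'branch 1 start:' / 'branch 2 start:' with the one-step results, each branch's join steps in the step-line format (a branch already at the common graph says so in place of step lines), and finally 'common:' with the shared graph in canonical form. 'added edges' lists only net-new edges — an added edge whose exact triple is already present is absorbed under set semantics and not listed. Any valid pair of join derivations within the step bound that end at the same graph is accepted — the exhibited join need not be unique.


branch 1 start:
nodes: 0:q, 1:q
edges: (0,1,g)
branch 2 start:
nodes: 0:q, 1:q
edges: (0,1,k2)
branch 1 step 1: rule r4; match: 0->0, 1->1; deleted nodes (none); deleted edges (0,1,g); added nodes (none); added edges (0,1,h); result: nodes: 0:q, 1:q edges: (0,1,h)
branch 1 step 2: rule r5; match: 0->0, 1->1; deleted nodes (none); deleted edges (0,1,h); added nodes (none); added edges (0,1,g2); result: nodes: 0:q, 1:q edges: (0,1,g2)
branch 2 step 1: rule r3; match: 0->0, 1->1; deleted nodes (none); deleted edges (0,1,k2); added nodes (none); added edges (0,1,g2); result: nodes: 0:q, 1:q edges: (0,1,g2)
common:
nodes: 0:q, 1:q
edges: (0,1,g2)


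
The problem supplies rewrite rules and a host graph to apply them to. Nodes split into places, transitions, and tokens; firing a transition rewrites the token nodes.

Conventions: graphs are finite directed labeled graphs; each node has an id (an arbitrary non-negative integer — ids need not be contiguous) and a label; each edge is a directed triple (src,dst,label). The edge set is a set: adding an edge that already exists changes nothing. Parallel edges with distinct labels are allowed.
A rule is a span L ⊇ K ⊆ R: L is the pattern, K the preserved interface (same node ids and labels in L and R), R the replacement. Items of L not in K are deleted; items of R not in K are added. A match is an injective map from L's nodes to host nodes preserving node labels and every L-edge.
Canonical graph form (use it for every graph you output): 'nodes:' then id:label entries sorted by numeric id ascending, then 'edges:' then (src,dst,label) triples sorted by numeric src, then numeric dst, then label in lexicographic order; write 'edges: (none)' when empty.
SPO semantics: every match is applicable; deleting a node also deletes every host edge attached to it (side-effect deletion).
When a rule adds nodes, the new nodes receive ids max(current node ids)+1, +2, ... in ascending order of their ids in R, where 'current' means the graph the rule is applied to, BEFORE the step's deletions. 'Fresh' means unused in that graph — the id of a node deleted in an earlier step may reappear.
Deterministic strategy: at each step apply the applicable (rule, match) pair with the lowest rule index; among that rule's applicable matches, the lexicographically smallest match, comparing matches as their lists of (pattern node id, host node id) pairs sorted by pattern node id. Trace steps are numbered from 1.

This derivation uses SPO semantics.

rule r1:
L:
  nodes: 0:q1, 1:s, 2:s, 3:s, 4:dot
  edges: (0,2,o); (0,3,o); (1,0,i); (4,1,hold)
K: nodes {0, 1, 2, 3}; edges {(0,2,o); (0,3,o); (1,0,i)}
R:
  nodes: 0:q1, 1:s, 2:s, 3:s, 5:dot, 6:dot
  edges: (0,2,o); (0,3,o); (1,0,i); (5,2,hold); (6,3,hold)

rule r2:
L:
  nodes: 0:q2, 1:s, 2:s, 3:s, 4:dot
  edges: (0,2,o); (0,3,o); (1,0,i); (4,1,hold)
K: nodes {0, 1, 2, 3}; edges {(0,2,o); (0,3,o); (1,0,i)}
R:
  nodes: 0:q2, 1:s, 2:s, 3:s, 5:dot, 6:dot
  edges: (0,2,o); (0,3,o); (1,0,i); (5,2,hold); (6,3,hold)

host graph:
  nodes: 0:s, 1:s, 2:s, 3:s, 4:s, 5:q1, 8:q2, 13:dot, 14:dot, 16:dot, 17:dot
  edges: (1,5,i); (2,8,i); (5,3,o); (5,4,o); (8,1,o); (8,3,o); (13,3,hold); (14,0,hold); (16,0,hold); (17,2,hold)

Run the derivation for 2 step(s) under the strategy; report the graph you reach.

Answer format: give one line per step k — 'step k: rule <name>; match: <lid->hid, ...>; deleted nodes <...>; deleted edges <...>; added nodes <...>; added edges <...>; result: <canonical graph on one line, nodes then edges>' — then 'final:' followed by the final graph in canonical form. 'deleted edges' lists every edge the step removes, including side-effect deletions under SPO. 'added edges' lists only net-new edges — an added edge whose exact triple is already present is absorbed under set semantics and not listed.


step 1: rule r2; match: 0->8, 1->2, 2->1, 3->3, 4->17; deleted nodes 17; deleted edges (17,2,hold); added nodes 18, 19; added edges (18,1,hold); (19,3,hold); result: nodes: 0:s, 1:s, 2:s, 3:s, 4:s, 5:q1, 8:q2, 13:dot, 14:dot, 16:dot, 18:dot, 19:dot edges: (1,5,i); (2,8,i); (5,3,o); (5,4,o); (8,1,o); (8,3,o); (13,3,hold); (14,0,hold); (16,0,hold); (18,1,hold); (19,3,hold)
step 2: rule r1; match: 0->5, 1->1, 2->3, 3->4, 4->18; deleted nodes 18; deleted edges (18,1,hold); added nodes 20, 21; added edges (20,3,hold); (21,4,hold); result: nodes: 0:s, 1:s, 2:s, 3:s, 4:s, 5:q1, 8:q2, 13:dot, 14:dot, 16:dot, 19:dot, 20:dot, 21:dot edges: (1,5,i); (2,8,i); (5,3,o); (5,4,o); (8,1,o); (8,3,o); (13,3,hold); (14,0,hold); (16,0,hold); (19,3,hold); (20,3,hold); (21,4,hold)
final:
nodes: 0:s, 1:s, 2:s, 3:s, 4:s, 5:q1, 8:q2, 13:dot, 14:dot, 16:dot, 19:dot, 20:dot, 21:dot
edges: (1,5,i); (2,8,i); (5,3,o); (5,4,o); (8,1,o); (8,3,o); (13,3,hold); (14,0,hold); (16,0,hold); (19,3,hold); (20,3,hold); (21,4,hold)


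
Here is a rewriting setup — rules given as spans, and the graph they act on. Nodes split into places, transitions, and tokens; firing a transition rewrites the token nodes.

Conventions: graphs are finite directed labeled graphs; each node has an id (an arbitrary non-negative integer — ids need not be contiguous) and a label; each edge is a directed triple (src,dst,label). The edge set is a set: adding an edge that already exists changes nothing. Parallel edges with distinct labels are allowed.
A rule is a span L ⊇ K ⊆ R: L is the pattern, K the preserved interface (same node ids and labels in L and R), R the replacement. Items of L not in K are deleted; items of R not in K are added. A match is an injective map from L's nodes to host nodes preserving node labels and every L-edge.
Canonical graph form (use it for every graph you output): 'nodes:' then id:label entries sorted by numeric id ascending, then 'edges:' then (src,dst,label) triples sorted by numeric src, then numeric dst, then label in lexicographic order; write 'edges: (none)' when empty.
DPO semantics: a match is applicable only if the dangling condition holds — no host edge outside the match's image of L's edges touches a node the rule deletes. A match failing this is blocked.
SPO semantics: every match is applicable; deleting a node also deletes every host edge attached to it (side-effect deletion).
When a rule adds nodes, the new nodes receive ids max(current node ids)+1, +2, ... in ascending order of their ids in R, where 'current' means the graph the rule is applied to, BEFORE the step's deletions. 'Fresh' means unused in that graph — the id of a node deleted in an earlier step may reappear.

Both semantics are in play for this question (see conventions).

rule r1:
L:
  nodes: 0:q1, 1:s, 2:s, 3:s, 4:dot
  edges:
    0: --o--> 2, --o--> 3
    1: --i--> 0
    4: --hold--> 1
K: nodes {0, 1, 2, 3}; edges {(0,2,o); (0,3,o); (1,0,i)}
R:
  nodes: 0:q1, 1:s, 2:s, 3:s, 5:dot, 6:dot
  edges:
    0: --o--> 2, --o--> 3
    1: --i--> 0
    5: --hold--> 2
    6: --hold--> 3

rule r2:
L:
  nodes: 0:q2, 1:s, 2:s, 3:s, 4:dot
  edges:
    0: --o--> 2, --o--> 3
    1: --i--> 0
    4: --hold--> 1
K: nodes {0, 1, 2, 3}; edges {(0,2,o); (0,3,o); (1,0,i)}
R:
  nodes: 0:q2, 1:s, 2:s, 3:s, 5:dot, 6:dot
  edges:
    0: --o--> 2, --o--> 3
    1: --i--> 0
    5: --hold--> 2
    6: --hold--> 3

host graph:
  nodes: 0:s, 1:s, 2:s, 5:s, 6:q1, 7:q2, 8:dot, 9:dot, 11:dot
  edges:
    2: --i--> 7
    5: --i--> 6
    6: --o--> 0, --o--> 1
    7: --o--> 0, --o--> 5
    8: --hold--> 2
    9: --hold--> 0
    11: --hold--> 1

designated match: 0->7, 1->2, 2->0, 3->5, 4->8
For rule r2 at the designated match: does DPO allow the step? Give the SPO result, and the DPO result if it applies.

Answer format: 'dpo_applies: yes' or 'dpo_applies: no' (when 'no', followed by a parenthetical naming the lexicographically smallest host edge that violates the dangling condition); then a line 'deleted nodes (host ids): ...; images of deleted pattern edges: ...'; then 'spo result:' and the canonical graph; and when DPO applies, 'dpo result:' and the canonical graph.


dpo_applies: yes
deleted nodes (host ids): 8; images of deleted pattern edges: (8,2,hold)
spo result:
nodes: 0:s, 1:s, 2:s, 5:s, 6:q1, 7:q2, 9:dot, 11:dot, 12:dot, 13:dot
edges: (2,7,i); (5,6,i); (6,0,o); (6,1,o); (7,0,o); (7,5,o); (9,0,hold); (11,1,hold); (12,0,hold); (13,5,hold)
dpo result:
nodes: 0:s, 1:s, 2:s, 5:s, 6:q1, 7:q2, 9:dot, 11:dot, 12:dot, 13:dot
edges: (2,7,i); (5,6,i); (6,0,o); (6,1,o); (7,0,o); (7,5,o); (9,0,hold); (11,1,hold); (12,0,hold); (13,5,hold)


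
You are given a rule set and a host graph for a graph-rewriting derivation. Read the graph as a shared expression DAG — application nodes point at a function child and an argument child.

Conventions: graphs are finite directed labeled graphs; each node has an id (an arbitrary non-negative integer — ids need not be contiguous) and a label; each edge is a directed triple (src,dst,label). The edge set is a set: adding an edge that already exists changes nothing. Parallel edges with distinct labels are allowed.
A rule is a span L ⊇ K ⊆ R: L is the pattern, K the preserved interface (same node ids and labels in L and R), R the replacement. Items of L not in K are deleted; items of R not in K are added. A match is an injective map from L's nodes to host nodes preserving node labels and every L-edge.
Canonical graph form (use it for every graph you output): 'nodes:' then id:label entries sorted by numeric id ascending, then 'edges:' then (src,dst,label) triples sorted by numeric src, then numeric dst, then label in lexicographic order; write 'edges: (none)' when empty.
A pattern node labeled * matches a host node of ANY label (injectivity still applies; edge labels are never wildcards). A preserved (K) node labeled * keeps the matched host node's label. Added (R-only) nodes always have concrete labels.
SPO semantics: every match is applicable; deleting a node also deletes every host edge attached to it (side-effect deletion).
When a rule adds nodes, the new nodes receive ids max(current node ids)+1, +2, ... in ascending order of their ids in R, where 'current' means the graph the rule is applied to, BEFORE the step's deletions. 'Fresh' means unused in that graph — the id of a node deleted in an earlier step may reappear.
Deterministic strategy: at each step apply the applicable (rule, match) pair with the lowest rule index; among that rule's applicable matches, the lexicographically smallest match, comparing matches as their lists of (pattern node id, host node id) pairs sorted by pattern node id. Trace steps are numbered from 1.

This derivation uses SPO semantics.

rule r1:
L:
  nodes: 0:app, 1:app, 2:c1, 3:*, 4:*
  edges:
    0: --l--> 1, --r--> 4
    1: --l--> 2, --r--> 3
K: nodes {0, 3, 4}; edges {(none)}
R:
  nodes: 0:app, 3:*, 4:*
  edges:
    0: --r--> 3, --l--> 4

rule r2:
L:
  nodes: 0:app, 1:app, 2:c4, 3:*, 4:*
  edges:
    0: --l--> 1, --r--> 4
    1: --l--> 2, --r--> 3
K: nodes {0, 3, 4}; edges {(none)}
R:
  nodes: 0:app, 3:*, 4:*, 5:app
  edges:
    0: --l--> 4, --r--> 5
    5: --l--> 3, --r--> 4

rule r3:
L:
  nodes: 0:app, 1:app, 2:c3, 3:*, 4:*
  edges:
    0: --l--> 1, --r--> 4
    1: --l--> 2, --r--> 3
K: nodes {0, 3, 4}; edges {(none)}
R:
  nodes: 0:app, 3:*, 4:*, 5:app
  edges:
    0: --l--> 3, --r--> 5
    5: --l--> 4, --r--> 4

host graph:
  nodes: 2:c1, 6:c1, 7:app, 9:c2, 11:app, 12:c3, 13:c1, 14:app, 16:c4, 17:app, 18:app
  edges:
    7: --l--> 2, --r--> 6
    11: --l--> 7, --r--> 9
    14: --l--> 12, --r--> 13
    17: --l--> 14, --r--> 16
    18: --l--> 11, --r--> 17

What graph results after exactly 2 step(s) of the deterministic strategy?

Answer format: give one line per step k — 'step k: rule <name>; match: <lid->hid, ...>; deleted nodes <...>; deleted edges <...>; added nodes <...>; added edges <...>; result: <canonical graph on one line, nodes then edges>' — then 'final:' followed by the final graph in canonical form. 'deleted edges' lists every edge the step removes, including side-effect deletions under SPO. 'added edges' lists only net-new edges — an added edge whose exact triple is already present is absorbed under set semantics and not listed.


step 1: rule r1; match: 0->11, 1->7, 2->2, 3->6, 4->9; deleted nodes 2, 7; deleted edges (7,2,l); (7,6,r); (11,7,l); (11,9,r); added nodes (none); added edges (11,6,r); (11,9,l); result: nodes: 6:c1, 9:c2, 11:app, 12:c3, 13:c1, 14:app, 16:c4, 17:app, 18:app edges: (11,6,r); (11,9,l); (14,12,l); (14,13,r); (17,14,l); (17,16,r); (18,11,l); (18,17,r)
step 2: rule r3; match: 0->17, 1->14, 2->12, 3->13, 4->16; deleted nodes 12, 14; deleted edges (14,12,l); (14,13,r); (17,14,l); (17,16,r); added nodes 19; added edges (17,13,l); (17,19,r); (19,16,l); (19,16,r); result: nodes: 6:c1, 9:c2, 11:app, 13:c1, 16:c4, 17:app, 18:app, 19:app edges: (11,6,r); (11,9,l); (17,13,l); (17,19,r); (18,11,l); (18,17,r); (19,16,l); (19,16,r)
final:
nodes: 6:c1, 9:c2, 11:app, 13:c1, 16:c4, 17:app, 18:app, 19:app
edges: (11,6,r); (11,9,l); (17,13,l); (17,19,r); (18,11,l); (18,17,r); (19,16,l); (19,16,r)


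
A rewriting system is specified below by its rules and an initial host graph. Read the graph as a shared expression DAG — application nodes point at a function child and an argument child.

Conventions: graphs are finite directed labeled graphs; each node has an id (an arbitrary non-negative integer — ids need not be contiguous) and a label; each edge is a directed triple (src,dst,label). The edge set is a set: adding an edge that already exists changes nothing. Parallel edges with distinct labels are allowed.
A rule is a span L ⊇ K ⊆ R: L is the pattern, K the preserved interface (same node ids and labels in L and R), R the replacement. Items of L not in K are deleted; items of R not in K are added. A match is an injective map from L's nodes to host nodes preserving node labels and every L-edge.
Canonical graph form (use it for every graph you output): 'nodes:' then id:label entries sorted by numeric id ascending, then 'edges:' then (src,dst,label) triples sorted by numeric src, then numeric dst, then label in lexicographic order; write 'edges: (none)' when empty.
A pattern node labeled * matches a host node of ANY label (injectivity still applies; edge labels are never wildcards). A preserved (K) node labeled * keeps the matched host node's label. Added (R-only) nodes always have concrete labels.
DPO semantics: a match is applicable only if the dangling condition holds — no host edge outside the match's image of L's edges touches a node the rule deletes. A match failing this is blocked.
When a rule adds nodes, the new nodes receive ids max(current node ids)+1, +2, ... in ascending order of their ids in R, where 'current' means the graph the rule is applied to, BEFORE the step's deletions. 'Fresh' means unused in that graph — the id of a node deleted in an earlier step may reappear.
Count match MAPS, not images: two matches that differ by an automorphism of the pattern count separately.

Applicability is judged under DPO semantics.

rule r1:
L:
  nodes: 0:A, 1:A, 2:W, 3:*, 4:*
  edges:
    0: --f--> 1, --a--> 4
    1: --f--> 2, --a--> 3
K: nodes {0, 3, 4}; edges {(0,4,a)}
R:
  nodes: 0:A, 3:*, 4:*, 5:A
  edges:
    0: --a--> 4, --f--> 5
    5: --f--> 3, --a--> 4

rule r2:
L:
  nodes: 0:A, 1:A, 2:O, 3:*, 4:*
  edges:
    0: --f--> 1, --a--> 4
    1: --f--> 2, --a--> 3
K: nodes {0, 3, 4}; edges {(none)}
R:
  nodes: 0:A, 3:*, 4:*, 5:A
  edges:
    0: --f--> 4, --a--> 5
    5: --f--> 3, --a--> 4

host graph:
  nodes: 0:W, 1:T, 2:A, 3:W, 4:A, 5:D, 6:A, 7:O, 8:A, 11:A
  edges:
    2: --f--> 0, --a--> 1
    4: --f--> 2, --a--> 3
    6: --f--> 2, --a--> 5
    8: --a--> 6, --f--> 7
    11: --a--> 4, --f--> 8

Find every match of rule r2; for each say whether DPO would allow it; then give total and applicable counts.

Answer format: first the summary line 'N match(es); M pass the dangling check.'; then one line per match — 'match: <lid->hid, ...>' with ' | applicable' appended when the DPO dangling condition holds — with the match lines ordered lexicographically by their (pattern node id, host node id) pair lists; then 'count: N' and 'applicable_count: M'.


1 match(es); 1 pass the dangling check.
match: 0->11, 1->8, 2->7, 3->6, 4->4 | applicable
count: 1
applicable_count: 1
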